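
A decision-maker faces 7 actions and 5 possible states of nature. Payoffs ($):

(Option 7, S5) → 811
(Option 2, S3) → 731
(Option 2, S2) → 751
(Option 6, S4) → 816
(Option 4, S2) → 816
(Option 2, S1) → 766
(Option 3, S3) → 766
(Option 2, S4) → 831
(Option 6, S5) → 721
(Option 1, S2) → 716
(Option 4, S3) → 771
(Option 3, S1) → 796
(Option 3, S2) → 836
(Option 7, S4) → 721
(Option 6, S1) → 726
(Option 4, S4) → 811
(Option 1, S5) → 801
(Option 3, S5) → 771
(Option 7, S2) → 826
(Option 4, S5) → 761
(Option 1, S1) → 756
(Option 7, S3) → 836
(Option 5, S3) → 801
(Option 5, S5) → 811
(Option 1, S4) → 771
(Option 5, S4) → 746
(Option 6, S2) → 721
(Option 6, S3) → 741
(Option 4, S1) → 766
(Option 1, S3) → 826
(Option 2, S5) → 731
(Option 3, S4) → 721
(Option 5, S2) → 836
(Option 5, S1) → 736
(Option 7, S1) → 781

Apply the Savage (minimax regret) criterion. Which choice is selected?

Column bests: S1=796, S2=836, S3=836, S4=831, S5=811.
Option 1 regrets: 40, 120, 10, 60, 10 → max 120
Option 2 regrets: 30, 85, 105, 0, 80 → max 105
Option 3 regrets: 0, 0, 70, 110, 40 → max 110
Option 4 regrets: 30, 20, 65, 20, 50 → max 65
Option 5 regrets: 60, 0, 35, 85, 0 → max 85
Option 6 regrets: 70, 115, 95, 15, 90 → max 115
Option 7 regrets: 15, 10, 0, 110, 0 → max 110
Smallest max regret = 65 → Option 4.

Option 4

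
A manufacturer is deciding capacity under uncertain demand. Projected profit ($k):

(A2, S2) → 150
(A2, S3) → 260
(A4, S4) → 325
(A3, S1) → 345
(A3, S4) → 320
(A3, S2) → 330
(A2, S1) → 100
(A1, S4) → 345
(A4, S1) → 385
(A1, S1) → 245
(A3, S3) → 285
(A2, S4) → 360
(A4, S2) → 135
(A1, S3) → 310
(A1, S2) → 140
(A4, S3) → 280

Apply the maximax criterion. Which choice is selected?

A4

Row maxima: A1=345, A2=360, A3=345, A4=385
Best best-case = 385 → A4.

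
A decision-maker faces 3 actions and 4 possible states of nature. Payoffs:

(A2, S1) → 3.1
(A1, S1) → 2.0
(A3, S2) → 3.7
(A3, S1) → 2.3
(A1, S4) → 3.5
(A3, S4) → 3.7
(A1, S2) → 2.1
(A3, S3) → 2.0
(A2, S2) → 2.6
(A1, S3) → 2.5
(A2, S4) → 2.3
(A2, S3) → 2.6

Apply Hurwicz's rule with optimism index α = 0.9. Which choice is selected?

A1: 0.9·3.5 + 0.1·2.0 = 3.35
A2: 0.9·3.1 + 0.1·2.3 = 3.02
A3: 0.9·3.7 + 0.1·2.0 = 3.53
Highest Hurwicz score = 3.53 → A3.

A3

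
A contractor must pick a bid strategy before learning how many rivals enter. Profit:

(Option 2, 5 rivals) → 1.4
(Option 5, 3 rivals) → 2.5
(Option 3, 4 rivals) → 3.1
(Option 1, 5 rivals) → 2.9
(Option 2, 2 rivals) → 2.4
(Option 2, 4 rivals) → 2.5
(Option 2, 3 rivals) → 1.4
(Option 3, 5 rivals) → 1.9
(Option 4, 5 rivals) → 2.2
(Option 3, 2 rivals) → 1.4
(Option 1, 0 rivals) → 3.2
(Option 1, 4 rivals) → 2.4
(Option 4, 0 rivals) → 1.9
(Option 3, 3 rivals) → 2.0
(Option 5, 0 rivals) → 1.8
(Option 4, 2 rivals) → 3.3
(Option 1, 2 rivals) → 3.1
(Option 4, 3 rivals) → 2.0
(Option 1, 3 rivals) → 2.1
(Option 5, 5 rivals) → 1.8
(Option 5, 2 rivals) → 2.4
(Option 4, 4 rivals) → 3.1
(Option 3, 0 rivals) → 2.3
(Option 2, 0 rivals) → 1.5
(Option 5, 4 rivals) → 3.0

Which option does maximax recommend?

Option 4

Row maxima: Option 1=3.2, Option 2=2.5, Option 3=3.1, Option 4=3.3, Option 5=3.0
Best best-case = 3.3 → Option 4.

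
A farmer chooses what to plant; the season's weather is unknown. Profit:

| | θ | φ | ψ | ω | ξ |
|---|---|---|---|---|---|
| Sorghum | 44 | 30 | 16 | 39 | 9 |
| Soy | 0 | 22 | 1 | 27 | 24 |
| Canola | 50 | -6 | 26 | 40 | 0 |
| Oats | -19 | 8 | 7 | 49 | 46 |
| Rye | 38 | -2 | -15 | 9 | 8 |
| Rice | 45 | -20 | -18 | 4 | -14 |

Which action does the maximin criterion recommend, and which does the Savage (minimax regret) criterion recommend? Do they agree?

maximin → Sorghum; minimax regret → Sorghum (agree)

Row minima: Sorghum=9, Soy=0, Canola=-6, Oats=-19, Rye=-15, Rice=-20
Best worst-case = 9 → Sorghum.
Column bests: θ=50, φ=30, ψ=26, ω=49, ξ=46.
Sorghum regrets: 6, 0, 10, 10, 37 → max 37
Soy regrets: 50, 8, 25, 22, 22 → max 50
Canola regrets: 0, 36, 0, 9, 46 → max 46
Oats regrets: 69, 22, 19, 0, 0 → max 69
Rye regrets: 12, 32, 41, 40, 38 → max 41
Rice regrets: 5, 50, 44, 45, 60 → max 60
Smallest max regret = 37 → Sorghum.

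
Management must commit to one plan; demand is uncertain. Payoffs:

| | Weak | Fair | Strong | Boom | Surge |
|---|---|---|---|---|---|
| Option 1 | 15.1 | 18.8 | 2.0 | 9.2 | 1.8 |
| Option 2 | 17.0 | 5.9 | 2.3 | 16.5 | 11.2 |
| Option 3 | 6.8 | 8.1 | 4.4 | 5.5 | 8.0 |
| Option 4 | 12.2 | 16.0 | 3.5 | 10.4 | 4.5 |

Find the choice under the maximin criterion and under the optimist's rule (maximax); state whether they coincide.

maximin → Option 3; maximax → Option 1 (disagree)

Row minima: Option 1=1.8, Option 2=2.3, Option 3=4.4, Option 4=3.5
Best worst-case = 4.4 → Option 3.
Row maxima: Option 1=18.8, Option 2=17.0, Option 3=8.1, Option 4=16.0
Best best-case = 18.8 → Option 1.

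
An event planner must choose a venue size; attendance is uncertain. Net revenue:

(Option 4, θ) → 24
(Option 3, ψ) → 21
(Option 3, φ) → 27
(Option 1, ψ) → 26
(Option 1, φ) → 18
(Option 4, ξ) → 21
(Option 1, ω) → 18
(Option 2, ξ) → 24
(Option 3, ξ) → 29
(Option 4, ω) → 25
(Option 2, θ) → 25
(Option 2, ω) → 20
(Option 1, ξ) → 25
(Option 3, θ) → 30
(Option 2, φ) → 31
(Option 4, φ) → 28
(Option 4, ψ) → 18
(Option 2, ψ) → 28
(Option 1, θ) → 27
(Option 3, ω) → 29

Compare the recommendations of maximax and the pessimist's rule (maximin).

Row maxima: Option 1=27, Option 2=31, Option 3=30, Option 4=28
Best best-case = 31 → Option 2.
Row minima: Option 1=18, Option 2=20, Option 3=21, Option 4=18
Best worst-case = 21 → Option 3.

maximax → Option 2; maximin → Option 3 (disagree)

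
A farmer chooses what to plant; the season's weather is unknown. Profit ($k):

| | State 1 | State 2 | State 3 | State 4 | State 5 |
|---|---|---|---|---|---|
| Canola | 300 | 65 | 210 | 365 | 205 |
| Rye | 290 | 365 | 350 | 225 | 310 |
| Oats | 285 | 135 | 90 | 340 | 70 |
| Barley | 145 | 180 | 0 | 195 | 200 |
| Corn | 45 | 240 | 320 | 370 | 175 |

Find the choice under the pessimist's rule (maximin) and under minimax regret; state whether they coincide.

maximin → Rye; minimax regret → Rye (agree)

Row minima: Canola=65, Rye=225, Oats=70, Barley=0, Corn=45
Best worst-case = 225 → Rye.
Column bests: State 1=300, State 2=365, State 3=350, State 4=370, State 5=310.
Canola regrets: 0, 300, 140, 5, 105 → max 300
Rye regrets: 10, 0, 0, 145, 0 → max 145
Oats regrets: 15, 230, 260, 30, 240 → max 260
Barley regrets: 155, 185, 350, 175, 110 → max 350
Corn regrets: 255, 125, 30, 0, 135 → max 255
Smallest max regret = 145 → Rye.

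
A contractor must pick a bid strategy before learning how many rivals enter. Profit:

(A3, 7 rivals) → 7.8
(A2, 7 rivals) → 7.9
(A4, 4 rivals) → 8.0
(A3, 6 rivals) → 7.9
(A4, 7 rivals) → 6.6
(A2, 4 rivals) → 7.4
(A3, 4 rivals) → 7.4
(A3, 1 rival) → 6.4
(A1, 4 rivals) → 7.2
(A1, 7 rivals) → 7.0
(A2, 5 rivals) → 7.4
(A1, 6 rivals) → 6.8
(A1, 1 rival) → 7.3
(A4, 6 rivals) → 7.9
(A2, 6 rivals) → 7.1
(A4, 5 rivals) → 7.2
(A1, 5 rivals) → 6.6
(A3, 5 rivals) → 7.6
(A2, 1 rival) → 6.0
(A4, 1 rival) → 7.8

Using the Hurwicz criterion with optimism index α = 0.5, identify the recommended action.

A1: 0.5·7.3 + 0.5·6.6 = 6.95
A2: 0.5·7.9 + 0.5·6.0 = 6.95
A3: 0.5·7.9 + 0.5·6.4 = 7.15
A4: 0.5·8.0 + 0.5·6.6 = 7.3
Highest Hurwicz score = 7.3 → A4.

A4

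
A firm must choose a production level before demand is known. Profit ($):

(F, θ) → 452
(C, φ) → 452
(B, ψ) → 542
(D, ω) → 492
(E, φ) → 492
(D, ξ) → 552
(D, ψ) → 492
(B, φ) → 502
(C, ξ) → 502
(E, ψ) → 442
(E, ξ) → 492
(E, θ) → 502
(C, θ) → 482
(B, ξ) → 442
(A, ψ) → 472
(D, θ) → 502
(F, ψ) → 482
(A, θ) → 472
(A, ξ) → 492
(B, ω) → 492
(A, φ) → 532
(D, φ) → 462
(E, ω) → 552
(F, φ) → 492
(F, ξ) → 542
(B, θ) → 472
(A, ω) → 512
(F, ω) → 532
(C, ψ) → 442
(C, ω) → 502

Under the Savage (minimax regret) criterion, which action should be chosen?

Column bests: θ=502, φ=532, ψ=542, ω=552, ξ=552.
A regrets: 30, 0, 70, 40, 60 → max 70
B regrets: 30, 30, 0, 60, 110 → max 110
C regrets: 20, 80, 100, 50, 50 → max 100
D regrets: 0, 70, 50, 60, 0 → max 70
E regrets: 0, 40, 100, 0, 60 → max 100
F regrets: 50, 40, 60, 20, 10 → max 60
Smallest max regret = 60 → F.

F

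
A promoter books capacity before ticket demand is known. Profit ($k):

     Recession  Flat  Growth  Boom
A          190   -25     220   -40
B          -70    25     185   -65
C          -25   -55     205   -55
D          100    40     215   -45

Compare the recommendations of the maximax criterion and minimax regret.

maximax → A; minimax regret → A (agree)

Row maxima: A=220, B=185, C=205, D=215
Best best-case = 220 → A.
Column bests: Recession=190, Flat=40, Growth=220, Boom=-40.
A regrets: 0, 65, 0, 0 → max 65
B regrets: 260, 15, 35, 25 → max 260
C regrets: 215, 95, 15, 15 → max 215
D regrets: 90, 0, 5, 5 → max 90
Smallest max regret = 65 → A.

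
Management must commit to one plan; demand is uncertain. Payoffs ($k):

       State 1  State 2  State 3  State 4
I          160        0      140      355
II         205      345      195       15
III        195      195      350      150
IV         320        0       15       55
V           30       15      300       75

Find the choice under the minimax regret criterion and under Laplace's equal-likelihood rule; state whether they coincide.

minimax regret → III; laplace → III (agree)

Column bests: State 1=320, State 2=345, State 3=350, State 4=355.
I regrets: 160, 345, 210, 0 → max 345
II regrets: 115, 0, 155, 340 → max 340
III regrets: 125, 150, 0, 205 → max 205
IV regrets: 0, 345, 335, 300 → max 345
V regrets: 290, 330, 50, 280 → max 330
Smallest max regret = 205 → III.
Row averages: I=163.75, II=190, III=222.5, IV=97.5, V=105
Highest average = 222.5 → III.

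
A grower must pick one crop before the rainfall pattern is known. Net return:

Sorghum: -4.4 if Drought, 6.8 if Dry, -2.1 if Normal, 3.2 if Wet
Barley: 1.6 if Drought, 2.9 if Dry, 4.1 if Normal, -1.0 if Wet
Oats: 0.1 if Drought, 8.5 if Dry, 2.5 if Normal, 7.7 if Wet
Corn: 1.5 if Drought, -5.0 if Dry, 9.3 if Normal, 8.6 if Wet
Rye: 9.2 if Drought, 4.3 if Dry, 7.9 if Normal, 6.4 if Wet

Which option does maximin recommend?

Rye

Row minima: Sorghum=-4.4, Barley=-1.0, Oats=0.1, Corn=-5.0, Rye=4.3
Best worst-case = 4.3 → Rye.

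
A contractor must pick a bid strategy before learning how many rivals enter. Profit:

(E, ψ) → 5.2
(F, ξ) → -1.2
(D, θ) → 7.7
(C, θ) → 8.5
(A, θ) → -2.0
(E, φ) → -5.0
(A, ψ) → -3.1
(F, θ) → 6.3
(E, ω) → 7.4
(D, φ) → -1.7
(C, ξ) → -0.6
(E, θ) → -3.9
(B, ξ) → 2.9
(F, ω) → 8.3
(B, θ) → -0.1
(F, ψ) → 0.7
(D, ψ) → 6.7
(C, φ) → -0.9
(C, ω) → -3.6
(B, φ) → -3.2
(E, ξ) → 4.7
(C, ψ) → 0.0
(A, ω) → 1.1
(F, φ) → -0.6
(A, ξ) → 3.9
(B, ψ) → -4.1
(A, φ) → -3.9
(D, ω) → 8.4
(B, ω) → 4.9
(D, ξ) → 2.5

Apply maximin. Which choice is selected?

Row minima: A=-3.9, B=-4.1, C=-3.6, D=-1.7, E=-5.0, F=-1.2
Best worst-case = -1.2 → F.

F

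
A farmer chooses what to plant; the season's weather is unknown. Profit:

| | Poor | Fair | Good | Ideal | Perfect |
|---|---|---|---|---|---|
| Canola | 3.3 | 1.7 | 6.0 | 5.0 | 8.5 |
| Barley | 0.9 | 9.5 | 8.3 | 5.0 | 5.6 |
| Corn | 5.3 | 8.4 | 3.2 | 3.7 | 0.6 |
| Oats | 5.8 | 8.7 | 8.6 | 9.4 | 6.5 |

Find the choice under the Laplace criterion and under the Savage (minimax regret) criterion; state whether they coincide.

laplace → Oats; minimax regret → Oats (agree)

Row averages: Canola=4.9, Barley=5.86, Corn=4.24, Oats=7.8
Highest average = 7.8 → Oats.
Column bests: Poor=5.8, Fair=9.5, Good=8.6, Ideal=9.4, Perfect=8.5.
Canola regrets: 2.5, 7.8, 2.6, 4.4, 0.0 → max 7.8
Barley regrets: 4.9, 0.0, 0.3, 4.4, 2.9 → max 4.9
Corn regrets: 0.5, 1.1, 5.4, 5.7, 7.9 → max 7.9
Oats regrets: 0.0, 0.8, 0.0, 0.0, 2.0 → max 2.0
Smallest max regret = 2.0 → Oats.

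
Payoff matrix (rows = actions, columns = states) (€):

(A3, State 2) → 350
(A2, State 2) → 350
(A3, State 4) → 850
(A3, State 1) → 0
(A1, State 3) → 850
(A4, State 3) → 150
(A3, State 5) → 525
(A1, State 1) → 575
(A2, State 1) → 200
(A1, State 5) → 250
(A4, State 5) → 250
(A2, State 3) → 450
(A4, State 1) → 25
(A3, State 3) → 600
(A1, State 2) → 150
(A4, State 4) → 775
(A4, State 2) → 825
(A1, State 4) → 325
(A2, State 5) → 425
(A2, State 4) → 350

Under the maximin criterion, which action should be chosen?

Row minima: A1=150, A2=200, A3=0, A4=25
Best worst-case = 200 → A2.

A2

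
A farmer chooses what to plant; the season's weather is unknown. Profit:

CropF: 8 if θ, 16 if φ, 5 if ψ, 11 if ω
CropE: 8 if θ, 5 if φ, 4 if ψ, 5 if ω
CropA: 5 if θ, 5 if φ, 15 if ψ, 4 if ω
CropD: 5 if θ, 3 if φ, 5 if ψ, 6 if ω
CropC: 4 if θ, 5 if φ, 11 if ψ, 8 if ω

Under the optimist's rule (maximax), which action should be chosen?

CropF

Row maxima: CropF=16, CropE=8, CropA=15, CropD=6, CropC=11
Best best-case = 16 → CropF.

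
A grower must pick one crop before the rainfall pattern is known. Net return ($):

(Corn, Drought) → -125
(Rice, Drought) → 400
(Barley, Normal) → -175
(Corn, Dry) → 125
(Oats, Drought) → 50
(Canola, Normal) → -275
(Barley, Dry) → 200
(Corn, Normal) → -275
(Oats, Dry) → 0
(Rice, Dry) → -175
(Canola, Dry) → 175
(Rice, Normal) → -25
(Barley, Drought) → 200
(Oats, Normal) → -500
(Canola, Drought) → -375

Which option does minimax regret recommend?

Barley

Column bests: Drought=400, Dry=200, Normal=-25.
Oats regrets: 350, 200, 475 → max 475
Barley regrets: 200, 0, 150 → max 200
Canola regrets: 775, 25, 250 → max 775
Corn regrets: 525, 75, 250 → max 525
Rice regrets: 0, 375, 0 → max 375
Smallest max regret = 200 → Barley.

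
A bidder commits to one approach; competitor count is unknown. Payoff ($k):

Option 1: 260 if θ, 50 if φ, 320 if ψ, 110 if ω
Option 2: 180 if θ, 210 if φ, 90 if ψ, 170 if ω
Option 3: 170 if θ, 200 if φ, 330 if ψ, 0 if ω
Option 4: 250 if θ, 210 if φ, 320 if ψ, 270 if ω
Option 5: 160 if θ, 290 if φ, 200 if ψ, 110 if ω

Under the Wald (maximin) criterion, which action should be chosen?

Row minima: Option 1=50, Option 2=90, Option 3=0, Option 4=210, Option 5=110
Best worst-case = 210 → Option 4.

Option 4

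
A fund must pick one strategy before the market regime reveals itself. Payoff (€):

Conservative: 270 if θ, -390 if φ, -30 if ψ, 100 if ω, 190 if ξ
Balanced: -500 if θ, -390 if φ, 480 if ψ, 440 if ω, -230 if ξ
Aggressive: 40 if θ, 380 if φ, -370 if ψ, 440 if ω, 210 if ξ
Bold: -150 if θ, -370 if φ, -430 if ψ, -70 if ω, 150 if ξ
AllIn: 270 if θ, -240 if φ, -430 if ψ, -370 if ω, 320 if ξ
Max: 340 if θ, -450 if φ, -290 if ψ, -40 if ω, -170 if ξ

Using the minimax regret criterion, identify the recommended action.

Conservative

Column bests: θ=340, φ=380, ψ=480, ω=440, ξ=320.
Conservative regrets: 70, 770, 510, 340, 130 → max 770
Balanced regrets: 840, 770, 0, 0, 550 → max 840
Aggressive regrets: 300, 0, 850, 0, 110 → max 850
Bold regrets: 490, 750, 910, 510, 170 → max 910
AllIn regrets: 70, 620, 910, 810, 0 → max 910
Max regrets: 0, 830, 770, 480, 490 → max 830
Smallest max regret = 770 → Conservative.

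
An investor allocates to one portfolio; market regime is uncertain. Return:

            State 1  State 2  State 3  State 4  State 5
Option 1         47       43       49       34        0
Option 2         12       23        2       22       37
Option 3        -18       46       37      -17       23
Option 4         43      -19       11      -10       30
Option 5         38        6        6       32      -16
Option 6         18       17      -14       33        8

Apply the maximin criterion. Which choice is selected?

Row minima: Option 1=0, Option 2=2, Option 3=-18, Option 4=-19, Option 5=-16, Option 6=-14
Best worst-case = 2 → Option 2.

Option 2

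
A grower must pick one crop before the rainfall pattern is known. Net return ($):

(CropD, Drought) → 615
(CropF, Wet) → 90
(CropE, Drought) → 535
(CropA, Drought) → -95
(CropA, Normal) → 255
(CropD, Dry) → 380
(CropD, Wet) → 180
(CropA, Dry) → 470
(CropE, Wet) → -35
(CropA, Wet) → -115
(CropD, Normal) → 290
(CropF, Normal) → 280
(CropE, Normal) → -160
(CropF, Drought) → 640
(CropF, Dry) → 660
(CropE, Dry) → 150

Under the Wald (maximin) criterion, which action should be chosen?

Row minima: CropE=-160, CropD=180, CropA=-115, CropF=90
Best worst-case = 180 → CropD.

CropD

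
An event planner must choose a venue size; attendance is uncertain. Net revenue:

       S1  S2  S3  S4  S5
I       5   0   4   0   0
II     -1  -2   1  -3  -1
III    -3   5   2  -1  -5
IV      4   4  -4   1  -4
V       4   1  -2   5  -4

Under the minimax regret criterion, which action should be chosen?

Column bests: S1=5, S2=5, S3=4, S4=5, S5=0.
I regrets: 0, 5, 0, 5, 0 → max 5
II regrets: 6, 7, 3, 8, 1 → max 8
III regrets: 8, 0, 2, 6, 5 → max 8
IV regrets: 1, 1, 8, 4, 4 → max 8
V regrets: 1, 4, 6, 0, 4 → max 6
Smallest max regret = 5 → I.

I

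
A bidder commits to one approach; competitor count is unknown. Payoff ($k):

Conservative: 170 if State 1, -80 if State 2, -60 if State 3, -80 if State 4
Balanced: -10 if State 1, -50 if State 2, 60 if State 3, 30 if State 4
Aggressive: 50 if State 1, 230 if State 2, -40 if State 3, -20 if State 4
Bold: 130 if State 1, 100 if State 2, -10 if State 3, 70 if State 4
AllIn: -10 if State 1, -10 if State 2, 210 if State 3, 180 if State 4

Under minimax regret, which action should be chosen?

Column bests: State 1=170, State 2=230, State 3=210, State 4=180.
Conservative regrets: 0, 310, 270, 260 → max 310
Balanced regrets: 180, 280, 150, 150 → max 280
Aggressive regrets: 120, 0, 250, 200 → max 250
Bold regrets: 40, 130, 220, 110 → max 220
AllIn regrets: 180, 240, 0, 0 → max 240
Smallest max regret = 220 → Bold.

Bold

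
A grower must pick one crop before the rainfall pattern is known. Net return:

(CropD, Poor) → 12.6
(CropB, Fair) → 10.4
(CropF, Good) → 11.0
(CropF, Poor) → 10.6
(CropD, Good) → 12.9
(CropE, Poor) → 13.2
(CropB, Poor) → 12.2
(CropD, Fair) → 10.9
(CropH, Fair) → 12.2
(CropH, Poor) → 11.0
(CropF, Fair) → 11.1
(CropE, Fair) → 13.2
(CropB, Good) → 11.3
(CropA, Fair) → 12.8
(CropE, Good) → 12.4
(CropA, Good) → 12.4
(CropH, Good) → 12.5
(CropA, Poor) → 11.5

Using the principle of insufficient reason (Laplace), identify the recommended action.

Row averages: CropB=11.3, CropF=10.9, CropA=367/30, CropD=182/15, CropE=194/15, CropH=11.9
Highest average = 194/15 → CropE.

CropE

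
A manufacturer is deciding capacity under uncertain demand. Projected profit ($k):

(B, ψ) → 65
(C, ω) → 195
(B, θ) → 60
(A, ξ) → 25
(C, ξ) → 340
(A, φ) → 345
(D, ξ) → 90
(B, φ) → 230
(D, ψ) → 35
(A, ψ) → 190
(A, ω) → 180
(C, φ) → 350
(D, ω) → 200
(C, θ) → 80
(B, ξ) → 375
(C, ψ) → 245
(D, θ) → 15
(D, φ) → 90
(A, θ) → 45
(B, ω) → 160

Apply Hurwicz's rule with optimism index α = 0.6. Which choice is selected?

B

A: 0.6·345 + 0.4·25 = 217
B: 0.6·375 + 0.4·60 = 249
C: 0.6·350 + 0.4·80 = 242
D: 0.6·200 + 0.4·15 = 126
Highest Hurwicz score = 249 → B.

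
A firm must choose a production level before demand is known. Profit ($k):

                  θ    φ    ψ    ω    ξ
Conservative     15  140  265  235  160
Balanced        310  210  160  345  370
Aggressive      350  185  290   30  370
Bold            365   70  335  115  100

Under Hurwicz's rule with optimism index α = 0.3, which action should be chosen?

Conservative: 0.3·265 + 0.7·15 = 90
Balanced: 0.3·370 + 0.7·160 = 223
Aggressive: 0.3·370 + 0.7·30 = 132
Bold: 0.3·365 + 0.7·70 = 158.5
Highest Hurwicz score = 223 → Balanced.

Balanced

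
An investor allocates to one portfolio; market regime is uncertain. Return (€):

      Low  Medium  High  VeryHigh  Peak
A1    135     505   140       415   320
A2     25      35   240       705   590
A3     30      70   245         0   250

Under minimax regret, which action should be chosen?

Column bests: Low=135, Medium=505, High=245, VeryHigh=705, Peak=590.
A1 regrets: 0, 0, 105, 290, 270 → max 290
A2 regrets: 110, 470, 5, 0, 0 → max 470
A3 regrets: 105, 435, 0, 705, 340 → max 705
Smallest max regret = 290 → A1.

A1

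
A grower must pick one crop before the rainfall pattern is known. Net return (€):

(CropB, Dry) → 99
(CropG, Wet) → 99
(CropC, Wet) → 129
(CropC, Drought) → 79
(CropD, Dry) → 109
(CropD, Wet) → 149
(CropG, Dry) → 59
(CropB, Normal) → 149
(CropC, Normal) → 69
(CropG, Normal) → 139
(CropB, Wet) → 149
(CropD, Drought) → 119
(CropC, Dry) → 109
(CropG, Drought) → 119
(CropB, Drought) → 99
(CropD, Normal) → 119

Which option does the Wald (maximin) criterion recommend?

Row minima: CropB=99, CropD=109, CropC=69, CropG=59
Best worst-case = 109 → CropD.

CropD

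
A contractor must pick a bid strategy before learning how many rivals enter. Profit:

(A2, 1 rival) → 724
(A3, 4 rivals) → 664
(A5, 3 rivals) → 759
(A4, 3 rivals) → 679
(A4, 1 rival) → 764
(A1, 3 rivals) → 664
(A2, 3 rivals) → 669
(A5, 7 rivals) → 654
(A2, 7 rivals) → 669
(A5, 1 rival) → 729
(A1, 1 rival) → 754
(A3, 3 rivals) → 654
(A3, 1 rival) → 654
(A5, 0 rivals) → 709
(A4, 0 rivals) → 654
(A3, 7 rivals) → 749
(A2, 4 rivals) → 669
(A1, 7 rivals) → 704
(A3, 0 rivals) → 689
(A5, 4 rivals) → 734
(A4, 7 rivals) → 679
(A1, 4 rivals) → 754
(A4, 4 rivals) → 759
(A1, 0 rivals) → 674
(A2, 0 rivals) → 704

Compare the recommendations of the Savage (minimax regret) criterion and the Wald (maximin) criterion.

minimax regret → A4; maximin → A2 (disagree)

Column bests: 0 rivals=709, 1 rival=764, 3 rivals=759, 4 rivals=759, 7 rivals=749.
A1 regrets: 35, 10, 95, 5, 45 → max 95
A2 regrets: 5, 40, 90, 90, 80 → max 90
A3 regrets: 20, 110, 105, 95, 0 → max 110
A4 regrets: 55, 0, 80, 0, 70 → max 80
A5 regrets: 0, 35, 0, 25, 95 → max 95
Smallest max regret = 80 → A4.
Row minima: A1=664, A2=669, A3=654, A4=654, A5=654
Best worst-case = 669 → A2.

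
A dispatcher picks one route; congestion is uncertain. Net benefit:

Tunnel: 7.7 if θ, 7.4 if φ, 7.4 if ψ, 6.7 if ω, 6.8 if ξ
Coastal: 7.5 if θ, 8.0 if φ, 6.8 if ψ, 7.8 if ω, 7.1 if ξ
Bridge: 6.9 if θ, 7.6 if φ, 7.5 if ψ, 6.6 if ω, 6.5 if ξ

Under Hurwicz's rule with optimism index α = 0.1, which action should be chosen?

Tunnel: 0.1·7.7 + 0.9·6.7 = 6.8
Coastal: 0.1·8.0 + 0.9·6.8 = 6.92
Bridge: 0.1·7.6 + 0.9·6.5 = 6.61
Highest Hurwicz score = 6.92 → Coastal.

Coastal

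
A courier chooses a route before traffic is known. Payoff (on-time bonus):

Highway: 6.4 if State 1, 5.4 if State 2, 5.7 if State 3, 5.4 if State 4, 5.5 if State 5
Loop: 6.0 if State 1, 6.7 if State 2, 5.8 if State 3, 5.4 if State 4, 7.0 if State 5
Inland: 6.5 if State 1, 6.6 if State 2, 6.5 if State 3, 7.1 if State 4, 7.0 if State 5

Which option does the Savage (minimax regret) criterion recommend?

Inland

Column bests: State 1=6.5, State 2=6.7, State 3=6.5, State 4=7.1, State 5=7.0.
Highway regrets: 0.1, 1.3, 0.8, 1.7, 1.5 → max 1.7
Loop regrets: 0.5, 0.0, 0.7, 1.7, 0.0 → max 1.7
Inland regrets: 0.0, 0.1, 0.0, 0.0, 0.0 → max 0.1
Smallest max regret = 0.1 → Inland.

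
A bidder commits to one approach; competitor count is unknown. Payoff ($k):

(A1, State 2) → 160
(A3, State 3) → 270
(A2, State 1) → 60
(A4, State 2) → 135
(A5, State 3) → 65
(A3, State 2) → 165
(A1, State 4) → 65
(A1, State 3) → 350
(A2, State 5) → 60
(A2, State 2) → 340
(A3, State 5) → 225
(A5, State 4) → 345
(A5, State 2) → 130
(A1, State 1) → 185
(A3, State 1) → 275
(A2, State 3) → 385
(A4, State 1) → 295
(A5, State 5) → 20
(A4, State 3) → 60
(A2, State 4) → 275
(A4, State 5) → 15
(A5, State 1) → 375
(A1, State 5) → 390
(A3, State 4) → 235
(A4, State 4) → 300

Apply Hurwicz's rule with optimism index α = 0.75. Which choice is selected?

A1: 0.75·390 + 0.25·65 = 308.75
A2: 0.75·385 + 0.25·60 = 303.75
A3: 0.75·275 + 0.25·165 = 247.5
A4: 0.75·300 + 0.25·15 = 228.75
A5: 0.75·375 + 0.25·20 = 286.25
Highest Hurwicz score = 308.75 → A1.

A1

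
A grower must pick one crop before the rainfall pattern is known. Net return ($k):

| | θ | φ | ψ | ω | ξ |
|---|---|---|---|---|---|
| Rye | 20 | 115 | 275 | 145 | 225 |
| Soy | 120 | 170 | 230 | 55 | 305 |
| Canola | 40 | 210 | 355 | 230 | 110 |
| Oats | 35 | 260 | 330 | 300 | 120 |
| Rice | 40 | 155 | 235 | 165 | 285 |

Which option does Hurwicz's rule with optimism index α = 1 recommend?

Canola

Rye: 1·275 + 0·20 = 275
Soy: 1·305 + 0·55 = 305
Canola: 1·355 + 0·40 = 355
Oats: 1·330 + 0·35 = 330
Rice: 1·285 + 0·40 = 285
Highest Hurwicz score = 355 → Canola.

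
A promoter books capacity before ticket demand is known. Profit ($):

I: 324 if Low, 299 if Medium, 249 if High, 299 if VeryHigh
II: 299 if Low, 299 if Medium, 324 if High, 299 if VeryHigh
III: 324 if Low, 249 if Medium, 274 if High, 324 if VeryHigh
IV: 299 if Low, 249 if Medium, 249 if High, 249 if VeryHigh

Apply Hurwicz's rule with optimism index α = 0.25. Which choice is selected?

II

I: 0.25·324 + 0.75·249 = 267.75
II: 0.25·324 + 0.75·299 = 305.25
III: 0.25·324 + 0.75·249 = 267.75
IV: 0.25·299 + 0.75·249 = 261.5
Highest Hurwicz score = 305.25 → II.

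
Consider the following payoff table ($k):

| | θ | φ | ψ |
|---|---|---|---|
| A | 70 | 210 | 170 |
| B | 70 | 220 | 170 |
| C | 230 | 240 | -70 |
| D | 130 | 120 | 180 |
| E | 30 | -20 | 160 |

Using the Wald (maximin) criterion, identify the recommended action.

D

Row minima: A=70, B=70, C=-70, D=120, E=-20
Best worst-case = 120 → D.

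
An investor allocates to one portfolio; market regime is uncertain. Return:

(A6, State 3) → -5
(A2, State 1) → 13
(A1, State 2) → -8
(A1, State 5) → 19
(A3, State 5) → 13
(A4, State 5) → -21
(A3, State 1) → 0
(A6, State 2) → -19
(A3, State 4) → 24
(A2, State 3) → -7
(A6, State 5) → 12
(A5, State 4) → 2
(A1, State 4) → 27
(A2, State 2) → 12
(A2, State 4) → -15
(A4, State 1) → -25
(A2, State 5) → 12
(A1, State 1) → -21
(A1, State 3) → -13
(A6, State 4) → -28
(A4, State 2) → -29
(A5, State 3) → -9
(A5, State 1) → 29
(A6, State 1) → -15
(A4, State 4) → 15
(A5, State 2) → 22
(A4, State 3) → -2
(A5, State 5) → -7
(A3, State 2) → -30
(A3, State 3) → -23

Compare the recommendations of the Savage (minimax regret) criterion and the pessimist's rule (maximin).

Column bests: State 1=29, State 2=22, State 3=-2, State 4=27, State 5=19.
A1 regrets: 50, 30, 11, 0, 0 → max 50
A2 regrets: 16, 10, 5, 42, 7 → max 42
A3 regrets: 29, 52, 21, 3, 6 → max 52
A4 regrets: 54, 51, 0, 12, 40 → max 54
A5 regrets: 0, 0, 7, 25, 26 → max 26
A6 regrets: 44, 41, 3, 55, 7 → max 55
Smallest max regret = 26 → A5.
Row minima: A1=-21, A2=-15, A3=-30, A4=-29, A5=-9, A6=-28
Best worst-case = -9 → A5.

minimax regret → A5; maximin → A5 (agree)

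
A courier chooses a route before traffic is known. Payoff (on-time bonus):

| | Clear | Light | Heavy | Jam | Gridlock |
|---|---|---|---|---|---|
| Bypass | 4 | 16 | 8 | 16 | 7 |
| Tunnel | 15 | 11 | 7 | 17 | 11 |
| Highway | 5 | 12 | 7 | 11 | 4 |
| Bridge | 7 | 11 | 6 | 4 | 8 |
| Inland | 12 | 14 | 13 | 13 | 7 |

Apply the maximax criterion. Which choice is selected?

Tunnel

Row maxima: Bypass=16, Tunnel=17, Highway=12, Bridge=11, Inland=14
Best best-case = 17 → Tunnel.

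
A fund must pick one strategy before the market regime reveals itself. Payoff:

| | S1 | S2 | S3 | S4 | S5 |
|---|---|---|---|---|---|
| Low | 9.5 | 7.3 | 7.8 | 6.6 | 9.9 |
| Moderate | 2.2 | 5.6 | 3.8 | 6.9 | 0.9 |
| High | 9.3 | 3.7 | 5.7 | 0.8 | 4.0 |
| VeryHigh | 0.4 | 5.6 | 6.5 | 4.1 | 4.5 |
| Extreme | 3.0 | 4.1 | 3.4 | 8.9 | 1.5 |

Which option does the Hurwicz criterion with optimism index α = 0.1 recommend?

Low

Low: 0.1·9.9 + 0.9·6.6 = 6.93
Moderate: 0.1·6.9 + 0.9·0.9 = 1.5
High: 0.1·9.3 + 0.9·0.8 = 1.65
VeryHigh: 0.1·6.5 + 0.9·0.4 = 1.01
Extreme: 0.1·8.9 + 0.9·1.5 = 2.24
Highest Hurwicz score = 6.93 → Low.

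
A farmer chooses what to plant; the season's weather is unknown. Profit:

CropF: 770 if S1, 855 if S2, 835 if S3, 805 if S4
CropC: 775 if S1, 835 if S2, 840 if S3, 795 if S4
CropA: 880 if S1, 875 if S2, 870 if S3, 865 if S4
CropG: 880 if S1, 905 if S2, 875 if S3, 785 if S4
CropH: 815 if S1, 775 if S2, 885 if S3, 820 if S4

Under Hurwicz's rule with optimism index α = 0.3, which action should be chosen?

CropA

CropF: 0.3·855 + 0.7·770 = 795.5
CropC: 0.3·840 + 0.7·775 = 794.5
CropA: 0.3·880 + 0.7·865 = 869.5
CropG: 0.3·905 + 0.7·785 = 821
CropH: 0.3·885 + 0.7·775 = 808
Highest Hurwicz score = 869.5 → CropA.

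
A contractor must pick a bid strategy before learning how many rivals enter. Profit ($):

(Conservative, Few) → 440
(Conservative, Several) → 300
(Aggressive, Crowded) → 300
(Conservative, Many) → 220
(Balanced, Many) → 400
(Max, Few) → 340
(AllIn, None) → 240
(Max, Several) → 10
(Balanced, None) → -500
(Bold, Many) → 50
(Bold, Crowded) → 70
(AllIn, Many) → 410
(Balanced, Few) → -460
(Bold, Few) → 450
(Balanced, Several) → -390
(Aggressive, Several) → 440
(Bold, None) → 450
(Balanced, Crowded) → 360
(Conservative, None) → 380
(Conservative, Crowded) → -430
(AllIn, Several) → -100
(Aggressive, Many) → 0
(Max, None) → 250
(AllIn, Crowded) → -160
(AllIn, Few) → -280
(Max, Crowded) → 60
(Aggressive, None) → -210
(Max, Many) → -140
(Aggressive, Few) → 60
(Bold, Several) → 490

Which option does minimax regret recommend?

Bold

Column bests: None=450, Few=450, Several=490, Many=410, Crowded=360.
Conservative regrets: 70, 10, 190, 190, 790 → max 790
Balanced regrets: 950, 910, 880, 10, 0 → max 950
Aggressive regrets: 660, 390, 50, 410, 60 → max 660
Bold regrets: 0, 0, 0, 360, 290 → max 360
AllIn regrets: 210, 730, 590, 0, 520 → max 730
Max regrets: 200, 110, 480, 550, 300 → max 550
Smallest max regret = 360 → Bold.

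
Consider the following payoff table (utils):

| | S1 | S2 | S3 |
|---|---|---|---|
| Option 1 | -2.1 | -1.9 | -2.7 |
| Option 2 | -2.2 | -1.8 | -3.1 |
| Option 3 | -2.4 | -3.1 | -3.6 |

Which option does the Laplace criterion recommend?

Option 1

Row averages: Option 1=-67/30, Option 2=-71/30, Option 3=-91/30
Highest average = -67/30 → Option 1.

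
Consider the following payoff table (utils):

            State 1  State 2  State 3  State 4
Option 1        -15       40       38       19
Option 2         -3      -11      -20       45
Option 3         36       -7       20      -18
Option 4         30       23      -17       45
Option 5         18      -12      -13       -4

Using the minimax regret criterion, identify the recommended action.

Option 1

Column bests: State 1=36, State 2=40, State 3=38, State 4=45.
Option 1 regrets: 51, 0, 0, 26 → max 51
Option 2 regrets: 39, 51, 58, 0 → max 58
Option 3 regrets: 0, 47, 18, 63 → max 63
Option 4 regrets: 6, 17, 55, 0 → max 55
Option 5 regrets: 18, 52, 51, 49 → max 52
Smallest max regret = 51 → Option 1.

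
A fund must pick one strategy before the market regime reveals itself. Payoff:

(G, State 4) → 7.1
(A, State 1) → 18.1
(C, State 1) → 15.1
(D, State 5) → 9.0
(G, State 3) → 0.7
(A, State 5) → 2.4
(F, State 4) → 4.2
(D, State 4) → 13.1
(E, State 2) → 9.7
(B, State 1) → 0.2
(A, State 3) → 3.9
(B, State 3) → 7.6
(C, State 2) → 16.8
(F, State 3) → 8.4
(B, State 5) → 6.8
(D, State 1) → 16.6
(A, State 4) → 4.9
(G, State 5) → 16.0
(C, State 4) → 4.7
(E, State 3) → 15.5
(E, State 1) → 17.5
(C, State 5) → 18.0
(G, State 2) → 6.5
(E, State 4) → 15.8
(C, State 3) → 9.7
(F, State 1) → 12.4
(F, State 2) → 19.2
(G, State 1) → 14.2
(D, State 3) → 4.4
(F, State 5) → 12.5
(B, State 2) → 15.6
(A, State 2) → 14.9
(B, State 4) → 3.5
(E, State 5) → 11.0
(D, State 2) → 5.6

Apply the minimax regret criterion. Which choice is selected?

Column bests: State 1=18.1, State 2=19.2, State 3=15.5, State 4=15.8, State 5=18.0.
A regrets: 0.0, 4.3, 11.6, 10.9, 15.6 → max 15.6
B regrets: 17.9, 3.6, 7.9, 12.3, 11.2 → max 17.9
C regrets: 3.0, 2.4, 5.8, 11.1, 0.0 → max 11.1
D regrets: 1.5, 13.6, 11.1, 2.7, 9.0 → max 13.6
E regrets: 0.6, 9.5, 0.0, 0.0, 7.0 → max 9.5
F regrets: 5.7, 0.0, 7.1, 11.6, 5.5 → max 11.6
G regrets: 3.9, 12.7, 14.8, 8.7, 2.0 → max 14.8
Smallest max regret = 9.5 → E.

E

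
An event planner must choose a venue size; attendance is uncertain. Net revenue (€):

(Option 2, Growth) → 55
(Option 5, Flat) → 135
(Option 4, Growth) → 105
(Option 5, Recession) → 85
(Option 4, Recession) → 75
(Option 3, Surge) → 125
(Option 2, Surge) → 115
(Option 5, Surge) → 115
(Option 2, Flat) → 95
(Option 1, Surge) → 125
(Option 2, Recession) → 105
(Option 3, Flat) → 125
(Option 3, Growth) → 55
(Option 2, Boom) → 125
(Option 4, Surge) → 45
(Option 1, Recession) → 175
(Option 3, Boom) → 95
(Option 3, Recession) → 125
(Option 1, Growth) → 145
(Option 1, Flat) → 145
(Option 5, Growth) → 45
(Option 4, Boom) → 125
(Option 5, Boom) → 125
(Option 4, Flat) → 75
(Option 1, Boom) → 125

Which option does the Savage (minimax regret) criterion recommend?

Column bests: Recession=175, Flat=145, Growth=145, Boom=125, Surge=125.
Option 1 regrets: 0, 0, 0, 0, 0 → max 0
Option 2 regrets: 70, 50, 90, 0, 10 → max 90
Option 3 regrets: 50, 20, 90, 30, 0 → max 90
Option 4 regrets: 100, 70, 40, 0, 80 → max 100
Option 5 regrets: 90, 10, 100, 0, 10 → max 100
Smallest max regret = 0 → Option 1.

Option 1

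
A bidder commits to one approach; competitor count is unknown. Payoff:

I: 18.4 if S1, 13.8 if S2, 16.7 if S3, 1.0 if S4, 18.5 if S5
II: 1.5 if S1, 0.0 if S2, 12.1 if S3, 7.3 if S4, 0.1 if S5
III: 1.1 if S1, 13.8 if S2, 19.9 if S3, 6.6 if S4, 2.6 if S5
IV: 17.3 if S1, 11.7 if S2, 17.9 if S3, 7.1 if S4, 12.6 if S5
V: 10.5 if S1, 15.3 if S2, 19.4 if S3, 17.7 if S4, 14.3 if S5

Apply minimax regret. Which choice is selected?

Column bests: S1=18.4, S2=15.3, S3=19.9, S4=17.7, S5=18.5.
I regrets: 0.0, 1.5, 3.2, 16.7, 0.0 → max 16.7
II regrets: 16.9, 15.3, 7.8, 10.4, 18.4 → max 18.4
III regrets: 17.3, 1.5, 0.0, 11.1, 15.9 → max 17.3
IV regrets: 1.1, 3.6, 2.0, 10.6, 5.9 → max 10.6
V regrets: 7.9, 0.0, 0.5, 0.0, 4.2 → max 7.9
Smallest max regret = 7.9 → V.

V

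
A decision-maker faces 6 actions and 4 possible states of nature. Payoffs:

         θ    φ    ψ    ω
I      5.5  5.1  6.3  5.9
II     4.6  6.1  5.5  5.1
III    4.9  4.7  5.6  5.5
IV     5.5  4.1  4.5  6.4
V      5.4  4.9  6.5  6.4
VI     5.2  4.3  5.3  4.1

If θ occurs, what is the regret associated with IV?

Best payoff under θ is 5.5.
Regret = 5.5 − 5.5 = 0.0.

0.0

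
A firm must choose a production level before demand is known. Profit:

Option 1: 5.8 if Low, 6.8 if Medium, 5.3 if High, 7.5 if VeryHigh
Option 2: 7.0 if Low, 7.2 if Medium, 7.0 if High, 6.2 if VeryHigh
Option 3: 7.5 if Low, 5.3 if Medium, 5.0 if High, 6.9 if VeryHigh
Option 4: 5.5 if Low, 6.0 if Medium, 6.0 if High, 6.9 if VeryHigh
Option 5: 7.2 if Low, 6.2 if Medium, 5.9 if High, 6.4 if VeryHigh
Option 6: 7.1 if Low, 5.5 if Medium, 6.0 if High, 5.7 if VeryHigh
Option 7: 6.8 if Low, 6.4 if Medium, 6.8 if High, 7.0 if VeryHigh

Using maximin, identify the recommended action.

Row minima: Option 1=5.3, Option 2=6.2, Option 3=5.0, Option 4=5.5, Option 5=5.9, Option 6=5.5, Option 7=6.4
Best worst-case = 6.4 → Option 7.

Option 7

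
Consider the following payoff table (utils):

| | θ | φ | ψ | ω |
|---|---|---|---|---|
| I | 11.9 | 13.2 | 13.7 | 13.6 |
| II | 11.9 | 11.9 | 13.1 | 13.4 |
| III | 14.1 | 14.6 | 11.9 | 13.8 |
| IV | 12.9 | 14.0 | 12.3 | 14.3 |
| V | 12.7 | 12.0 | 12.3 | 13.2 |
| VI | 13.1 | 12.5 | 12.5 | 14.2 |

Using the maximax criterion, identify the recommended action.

Row maxima: I=13.7, II=13.4, III=14.6, IV=14.3, V=13.2, VI=14.2
Best best-case = 14.6 → III.

III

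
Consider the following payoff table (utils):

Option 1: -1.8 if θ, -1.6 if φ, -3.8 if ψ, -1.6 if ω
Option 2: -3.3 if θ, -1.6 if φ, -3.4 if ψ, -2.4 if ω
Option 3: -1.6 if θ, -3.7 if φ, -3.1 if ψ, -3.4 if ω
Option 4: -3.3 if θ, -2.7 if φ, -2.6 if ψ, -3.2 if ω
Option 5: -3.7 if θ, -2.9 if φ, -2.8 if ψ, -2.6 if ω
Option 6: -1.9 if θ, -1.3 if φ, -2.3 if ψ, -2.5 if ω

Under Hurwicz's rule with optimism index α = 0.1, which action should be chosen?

Option 6

Option 1: 0.1·(-1.6) + 0.9·(-3.8) = -3.58
Option 2: 0.1·(-1.6) + 0.9·(-3.4) = -3.22
Option 3: 0.1·(-1.6) + 0.9·(-3.7) = -3.49
Option 4: 0.1·(-2.6) + 0.9·(-3.3) = -3.23
Option 5: 0.1·(-2.6) + 0.9·(-3.7) = -3.59
Option 6: 0.1·(-1.3) + 0.9·(-2.5) = -2.38
Highest Hurwicz score = -2.38 → Option 6.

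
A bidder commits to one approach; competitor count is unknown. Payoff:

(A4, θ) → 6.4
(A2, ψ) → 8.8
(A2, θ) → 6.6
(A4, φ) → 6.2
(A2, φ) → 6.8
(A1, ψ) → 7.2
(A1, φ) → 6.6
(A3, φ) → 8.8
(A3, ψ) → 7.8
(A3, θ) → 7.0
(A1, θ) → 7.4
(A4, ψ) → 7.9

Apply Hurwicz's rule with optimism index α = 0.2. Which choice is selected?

A3

A1: 0.2·7.4 + 0.8·6.6 = 6.76
A2: 0.2·8.8 + 0.8·6.6 = 7.04
A3: 0.2·8.8 + 0.8·7.0 = 7.36
A4: 0.2·7.9 + 0.8·6.2 = 6.54
Highest Hurwicz score = 7.36 → A3.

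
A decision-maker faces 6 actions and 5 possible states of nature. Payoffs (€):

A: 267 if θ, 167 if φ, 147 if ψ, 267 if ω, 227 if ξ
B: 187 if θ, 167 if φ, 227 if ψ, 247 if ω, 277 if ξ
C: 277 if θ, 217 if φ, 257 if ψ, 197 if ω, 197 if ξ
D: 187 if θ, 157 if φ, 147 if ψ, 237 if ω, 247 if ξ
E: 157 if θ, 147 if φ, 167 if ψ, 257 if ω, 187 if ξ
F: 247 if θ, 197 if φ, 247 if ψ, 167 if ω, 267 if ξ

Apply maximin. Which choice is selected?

C

Row minima: A=147, B=167, C=197, D=147, E=147, F=167
Best worst-case = 197 → C.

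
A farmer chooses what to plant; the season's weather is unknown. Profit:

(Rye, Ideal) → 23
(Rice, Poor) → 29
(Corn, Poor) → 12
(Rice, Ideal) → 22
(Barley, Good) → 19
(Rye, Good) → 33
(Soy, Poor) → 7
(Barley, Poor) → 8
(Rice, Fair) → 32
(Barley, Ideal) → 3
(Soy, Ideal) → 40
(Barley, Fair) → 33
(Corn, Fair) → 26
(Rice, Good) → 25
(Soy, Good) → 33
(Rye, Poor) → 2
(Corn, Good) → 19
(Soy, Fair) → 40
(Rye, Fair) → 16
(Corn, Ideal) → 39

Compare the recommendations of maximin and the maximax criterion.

maximin → Rice; maximax → Soy (disagree)

Row minima: Barley=3, Corn=12, Rye=2, Soy=7, Rice=22
Best worst-case = 22 → Rice.
Row maxima: Barley=33, Corn=39, Rye=33, Soy=40, Rice=32
Best best-case = 40 → Soy.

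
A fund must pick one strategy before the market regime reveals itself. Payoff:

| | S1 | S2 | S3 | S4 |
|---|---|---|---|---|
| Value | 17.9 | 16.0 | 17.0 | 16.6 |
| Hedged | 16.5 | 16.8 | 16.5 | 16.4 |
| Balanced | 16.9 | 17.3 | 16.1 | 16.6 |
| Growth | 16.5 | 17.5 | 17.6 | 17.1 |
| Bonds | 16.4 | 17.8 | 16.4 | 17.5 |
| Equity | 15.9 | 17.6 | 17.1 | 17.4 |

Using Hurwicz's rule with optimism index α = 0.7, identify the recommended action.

Bonds

Value: 0.7·17.9 + 0.3·16.0 = 17.33
Hedged: 0.7·16.8 + 0.3·16.4 = 16.68
Balanced: 0.7·17.3 + 0.3·16.1 = 16.94
Growth: 0.7·17.6 + 0.3·16.5 = 17.27
Bonds: 0.7·17.8 + 0.3·16.4 = 17.38
Equity: 0.7·17.6 + 0.3·15.9 = 17.09
Highest Hurwicz score = 17.38 → Bonds.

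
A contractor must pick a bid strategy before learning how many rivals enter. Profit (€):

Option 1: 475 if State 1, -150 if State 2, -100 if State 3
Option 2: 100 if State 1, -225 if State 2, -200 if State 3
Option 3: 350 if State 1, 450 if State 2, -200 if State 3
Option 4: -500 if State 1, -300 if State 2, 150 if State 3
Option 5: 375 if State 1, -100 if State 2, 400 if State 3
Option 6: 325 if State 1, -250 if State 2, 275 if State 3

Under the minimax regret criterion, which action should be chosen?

Column bests: State 1=475, State 2=450, State 3=400.
Option 1 regrets: 0, 600, 500 → max 600
Option 2 regrets: 375, 675, 600 → max 675
Option 3 regrets: 125, 0, 600 → max 600
Option 4 regrets: 975, 750, 250 → max 975
Option 5 regrets: 100, 550, 0 → max 550
Option 6 regrets: 150, 700, 125 → max 700
Smallest max regret = 550 → Option 5.

Option 5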